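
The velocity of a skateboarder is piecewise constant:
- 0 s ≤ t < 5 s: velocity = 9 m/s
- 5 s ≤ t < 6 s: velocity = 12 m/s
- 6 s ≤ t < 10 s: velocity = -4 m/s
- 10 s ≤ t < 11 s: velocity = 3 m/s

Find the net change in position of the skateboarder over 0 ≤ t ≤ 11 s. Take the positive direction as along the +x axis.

44 m

Displacement is the signed area under the v-t curve.
0–5 s: 9 × 5 = 45 m
5–6 s: 12 × 1 = 12 m
6–10 s: -4 × 4 = -16 m
10–11 s: 3 × 1 = 3 m
Net displacement = 44 m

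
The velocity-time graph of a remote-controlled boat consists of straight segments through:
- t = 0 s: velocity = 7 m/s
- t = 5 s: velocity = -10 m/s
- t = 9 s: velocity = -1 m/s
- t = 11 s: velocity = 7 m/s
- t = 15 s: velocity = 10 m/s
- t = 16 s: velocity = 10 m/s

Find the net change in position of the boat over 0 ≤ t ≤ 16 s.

Displacement is the signed area under the v-t curve.
0–5 s: ½(7 + -10)(5) = -7.5 m
5–9 s: ½(-10 + -1)(4) = -22 m
9–11 s: ½(-1 + 7)(2) = 6 m
11–15 s: ½(7 + 10)(4) = 34 m
15–16 s: 10 × 1 = 10 m
Net displacement = 20.5 m

20.5 m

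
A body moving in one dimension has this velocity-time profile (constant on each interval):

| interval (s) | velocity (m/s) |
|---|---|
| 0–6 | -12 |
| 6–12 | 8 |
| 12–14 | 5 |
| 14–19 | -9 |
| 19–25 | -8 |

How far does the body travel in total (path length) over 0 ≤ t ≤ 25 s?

223 m

Distance (not displacement) is the total path length: add the absolute areas under v-t.
0–6 s: |-12| × 6 = 72 m
6–12 s: |8| × 6 = 48 m
12–14 s: |5| × 2 = 10 m
14–19 s: |-9| × 5 = 45 m
19–25 s: |-8| × 6 = 48 m
Total distance = 223 m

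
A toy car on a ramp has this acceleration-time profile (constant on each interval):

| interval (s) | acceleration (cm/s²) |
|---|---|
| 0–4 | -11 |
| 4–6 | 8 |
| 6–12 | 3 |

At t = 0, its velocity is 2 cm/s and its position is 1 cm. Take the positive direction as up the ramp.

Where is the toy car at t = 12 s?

-249 cm

On each constant-a segment, Δv = aΔt and Δx = v₀Δt + ½aΔt²; chain segment to segment.
0–4 s: v starts 2 cm/s; Δx = 2·4 + ½·-11·4² = -80 cm; v ends -42 cm/s.
4–6 s: v starts -42 cm/s; Δx = -42·2 + ½·8·2² = -68 cm; v ends -26 cm/s.
6–12 s: v starts -26 cm/s; Δx = -26·6 + ½·3·6² = -102 cm; v ends -8 cm/s.
x(12) = 1 + Σ Δx = -249 cm.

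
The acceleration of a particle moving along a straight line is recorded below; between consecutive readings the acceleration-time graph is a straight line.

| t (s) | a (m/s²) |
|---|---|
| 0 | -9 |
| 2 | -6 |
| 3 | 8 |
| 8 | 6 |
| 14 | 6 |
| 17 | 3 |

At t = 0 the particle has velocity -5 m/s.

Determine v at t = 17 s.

Δv equals the area under the a-t graph; then v = v₀ + Δv.
0–2 s: ½(-9 + -6)(2) = -15 m/s
2–3 s: ½(-6 + 8)(1) = 1 m/s
3–8 s: ½(8 + 6)(5) = 35 m/s
8–14 s: 6 × 6 = 36 m/s
14–17 s: ½(6 + 3)(3) = 13.5 m/s
Δv = 70.5 m/s, so v(17) = -5 + (70.5) = 65.5 m/s.

65.5 m/s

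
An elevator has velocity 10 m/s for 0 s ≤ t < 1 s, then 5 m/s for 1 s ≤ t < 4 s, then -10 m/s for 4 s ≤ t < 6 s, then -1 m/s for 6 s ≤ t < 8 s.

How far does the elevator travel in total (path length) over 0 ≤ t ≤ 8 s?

47 m

Distance (not displacement) is the total path length: add the absolute areas under v-t.
0–1 s: |10| × 1 = 10 m
1–4 s: |5| × 3 = 15 m
4–6 s: |-10| × 2 = 20 m
6–8 s: |-1| × 2 = 2 m
Total distance = 47 m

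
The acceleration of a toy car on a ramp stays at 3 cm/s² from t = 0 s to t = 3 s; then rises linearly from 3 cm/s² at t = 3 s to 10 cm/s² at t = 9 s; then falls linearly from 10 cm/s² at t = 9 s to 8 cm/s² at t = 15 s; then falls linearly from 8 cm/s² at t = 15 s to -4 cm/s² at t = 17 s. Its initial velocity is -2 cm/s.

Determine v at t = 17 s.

104 cm/s

Δv equals the area under the a-t graph; then v = v₀ + Δv.
0–3 s: 3 × 3 = 9 cm/s
3–9 s: ½(3 + 10)(6) = 39 cm/s
9–15 s: ½(10 + 8)(6) = 54 cm/s
15–17 s: ½(8 + -4)(2) = 4 cm/s
Δv = 106 cm/s, so v(17) = -2 + (106) = 104 cm/s.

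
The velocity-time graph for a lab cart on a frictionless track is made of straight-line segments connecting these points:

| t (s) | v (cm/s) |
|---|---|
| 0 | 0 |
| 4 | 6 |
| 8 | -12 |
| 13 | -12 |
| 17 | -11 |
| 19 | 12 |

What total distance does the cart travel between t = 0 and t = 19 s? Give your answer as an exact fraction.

Total distance travelled is ∫|v| dt — sum the magnitudes of each area piece.
0–4 s: |½(0 + 6)(4)| = 12 cm
4–8 s: v = 0 at t = 16/3 s; triangle areas 4 + 16 = 20 cm
8–13 s: |-12| × 5 = 60 cm
13–17 s: |½(-12 + -11)(4)| = 46 cm
17–19 s: v = 0 at t = 413/23 s; triangle areas 121/23 + 144/23 = 265/23 cm
Total distance = 3439/23 cm

3439/23 cm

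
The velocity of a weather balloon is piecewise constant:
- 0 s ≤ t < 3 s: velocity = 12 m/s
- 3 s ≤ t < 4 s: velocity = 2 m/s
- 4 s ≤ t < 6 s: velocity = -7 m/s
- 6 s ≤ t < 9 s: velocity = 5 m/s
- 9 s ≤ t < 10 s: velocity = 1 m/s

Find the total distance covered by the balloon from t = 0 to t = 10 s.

Total distance travelled is ∫|v| dt — sum the magnitudes of each area piece.
0–3 s: |12| × 3 = 36 m
3–4 s: |2| × 1 = 2 m
4–6 s: |-7| × 2 = 14 m
6–9 s: |5| × 3 = 15 m
9–10 s: |1| × 1 = 1 m
Total distance = 68 m

68 m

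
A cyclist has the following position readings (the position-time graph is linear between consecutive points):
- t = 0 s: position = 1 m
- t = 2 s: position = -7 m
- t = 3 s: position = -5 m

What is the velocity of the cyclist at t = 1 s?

-4 m/s

Velocity is the slope of the x-t graph on 0–2 s: (-7 − 1)/(2 − 0) = -4 m/s.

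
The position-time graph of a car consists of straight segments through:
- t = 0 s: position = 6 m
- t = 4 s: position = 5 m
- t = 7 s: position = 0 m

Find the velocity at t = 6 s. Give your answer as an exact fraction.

-5/3 m/s

Velocity is the slope of the x-t graph on 4–7 s: (0 − 5)/(7 − 4) = -5/3 m/s.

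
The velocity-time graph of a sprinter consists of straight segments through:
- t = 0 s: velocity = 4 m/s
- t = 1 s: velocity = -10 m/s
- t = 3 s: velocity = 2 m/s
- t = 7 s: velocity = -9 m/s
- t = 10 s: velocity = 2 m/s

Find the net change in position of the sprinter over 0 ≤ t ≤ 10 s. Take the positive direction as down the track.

Displacement is the signed area under the v-t curve.
0–1 s: ½(4 + -10)(1) = -3 m
1–3 s: ½(-10 + 2)(2) = -8 m
3–7 s: ½(2 + -9)(4) = -14 m
7–10 s: ½(-9 + 2)(3) = -10.5 m
Net displacement = -35.5 m

-35.5 m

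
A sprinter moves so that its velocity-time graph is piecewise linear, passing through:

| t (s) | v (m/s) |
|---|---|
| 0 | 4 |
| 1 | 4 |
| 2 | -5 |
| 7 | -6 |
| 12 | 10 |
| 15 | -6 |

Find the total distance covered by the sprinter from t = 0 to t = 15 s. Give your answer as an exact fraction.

610/9 m

Total distance travelled is ∫|v| dt — sum the magnitudes of each area piece.
0–1 s: |4| × 1 = 4 m
1–2 s: v = 0 at t = 13/9 s; triangle areas 8/9 + 25/18 = 41/18 m
2–7 s: |½(-5 + -6)(5)| = 27.5 m
7–12 s: v = 0 at t = 8.875 s; triangle areas 5.625 + 15.625 = 21.25 m
12–15 s: v = 0 at t = 13.875 s; triangle areas 9.375 + 3.375 = 12.75 m
Total distance = 610/9 m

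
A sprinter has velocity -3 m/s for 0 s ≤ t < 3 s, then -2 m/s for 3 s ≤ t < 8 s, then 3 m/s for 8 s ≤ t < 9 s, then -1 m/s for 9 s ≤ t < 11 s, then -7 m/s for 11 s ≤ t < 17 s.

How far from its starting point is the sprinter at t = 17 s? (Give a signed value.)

Displacement is the signed area under the v-t curve.
0–3 s: -3 × 3 = -9 m
3–8 s: -2 × 5 = -10 m
8–9 s: 3 × 1 = 3 m
9–11 s: -1 × 2 = -2 m
11–17 s: -7 × 6 = -42 m
Net displacement = -60 m

-60 m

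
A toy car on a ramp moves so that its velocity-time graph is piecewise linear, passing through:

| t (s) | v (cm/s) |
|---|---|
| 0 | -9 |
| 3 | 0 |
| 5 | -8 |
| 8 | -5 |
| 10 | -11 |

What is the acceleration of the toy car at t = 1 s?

Acceleration is the slope of the v-t graph on 0–3 s: (0 − -9)/(3 − 0) = 3 cm/s².

3 cm/s²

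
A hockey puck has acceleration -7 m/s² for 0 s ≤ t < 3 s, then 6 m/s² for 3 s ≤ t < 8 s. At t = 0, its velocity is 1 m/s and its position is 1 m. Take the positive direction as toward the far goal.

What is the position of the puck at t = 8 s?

On each constant-a segment, Δv = aΔt and Δx = v₀Δt + ½aΔt²; chain segment to segment.
0–3 s: v starts 1 m/s; Δx = 1·3 + ½·-7·3² = -28.5 m; v ends -20 m/s.
3–8 s: v starts -20 m/s; Δx = -20·5 + ½·6·5² = -25 m; v ends 10 m/s.
x(8) = 1 + Σ Δx = -52.5 m.

-52.5 m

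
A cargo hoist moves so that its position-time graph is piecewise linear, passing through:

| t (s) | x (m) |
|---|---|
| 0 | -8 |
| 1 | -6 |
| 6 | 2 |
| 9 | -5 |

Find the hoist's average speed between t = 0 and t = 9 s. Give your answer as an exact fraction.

Average speed = (total path length)/(elapsed time); on a piecewise-linear x-t graph the path length is Σ|Δx|.
0–1 s: |Δx| = |-6 − -8| = 2 m
1–6 s: |Δx| = |2 − -6| = 8 m
6–9 s: |Δx| = |-5 − 2| = 7 m
Total path = 17 m; average speed = 17/9 = 17/9 m/s.

17/9 m/s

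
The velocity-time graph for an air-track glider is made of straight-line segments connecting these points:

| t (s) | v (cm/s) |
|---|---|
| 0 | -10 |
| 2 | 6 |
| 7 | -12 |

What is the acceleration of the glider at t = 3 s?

-3.6 cm/s²

Acceleration is the slope of the v-t graph on 2–7 s: (-12 − 6)/(7 − 2) = -3.6 cm/s².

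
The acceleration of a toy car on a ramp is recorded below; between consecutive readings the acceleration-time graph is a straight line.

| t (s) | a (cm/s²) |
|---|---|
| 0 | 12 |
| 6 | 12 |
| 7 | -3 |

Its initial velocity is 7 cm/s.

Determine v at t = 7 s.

83.5 cm/s

Δv equals the area under the a-t graph; then v = v₀ + Δv.
0–6 s: 12 × 6 = 72 cm/s
6–7 s: ½(12 + -3)(1) = 4.5 cm/s
Δv = 76.5 cm/s, so v(7) = 7 + (76.5) = 83.5 cm/s.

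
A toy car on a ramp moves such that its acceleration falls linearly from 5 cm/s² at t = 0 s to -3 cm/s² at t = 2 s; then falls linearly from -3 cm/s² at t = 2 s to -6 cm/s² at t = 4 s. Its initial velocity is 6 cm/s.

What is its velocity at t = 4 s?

Δv equals the area under the a-t graph; then v = v₀ + Δv.
0–2 s: ½(5 + -3)(2) = 2 cm/s
2–4 s: ½(-3 + -6)(2) = -9 cm/s
Δv = -7 cm/s, so v(4) = 6 + (-7) = -1 cm/s.

-1 cm/s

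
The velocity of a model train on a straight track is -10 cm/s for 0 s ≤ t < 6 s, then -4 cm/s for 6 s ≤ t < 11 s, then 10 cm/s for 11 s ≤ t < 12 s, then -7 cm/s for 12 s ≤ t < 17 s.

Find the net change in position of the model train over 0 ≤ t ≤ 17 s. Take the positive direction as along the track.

Net displacement equals the area under the velocity-time graph (areas below the axis count negative).
0–6 s: -10 × 6 = -60 cm
6–11 s: -4 × 5 = -20 cm
11–12 s: 10 × 1 = 10 cm
12–17 s: -7 × 5 = -35 cm
Net displacement = -105 cm

-105 cm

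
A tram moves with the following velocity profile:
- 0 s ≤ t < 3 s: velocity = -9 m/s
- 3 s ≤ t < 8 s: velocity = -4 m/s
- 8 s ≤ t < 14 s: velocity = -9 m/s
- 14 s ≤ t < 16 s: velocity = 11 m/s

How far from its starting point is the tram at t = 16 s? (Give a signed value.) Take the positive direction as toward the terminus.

-79 m

Displacement is the signed area under the v-t curve.
0–3 s: -9 × 3 = -27 m
3–8 s: -4 × 5 = -20 m
8–14 s: -9 × 6 = -54 m
14–16 s: 11 × 2 = 22 m
Net displacement = -79 m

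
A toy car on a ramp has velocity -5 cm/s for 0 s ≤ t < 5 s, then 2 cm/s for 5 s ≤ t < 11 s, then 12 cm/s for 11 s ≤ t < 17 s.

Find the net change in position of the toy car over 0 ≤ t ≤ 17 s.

59 cm

Net displacement equals the area under the velocity-time graph (areas below the axis count negative).
0–5 s: -5 × 5 = -25 cm
5–11 s: 2 × 6 = 12 cm
11–17 s: 12 × 6 = 72 cm
Net displacement = 59 cm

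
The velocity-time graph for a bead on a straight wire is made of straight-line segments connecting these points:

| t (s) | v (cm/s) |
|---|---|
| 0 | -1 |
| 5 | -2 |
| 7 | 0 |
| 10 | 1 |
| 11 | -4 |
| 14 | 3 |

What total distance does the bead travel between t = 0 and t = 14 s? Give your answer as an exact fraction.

Distance (not displacement) is the total path length: add the absolute areas under v-t.
0–5 s: |½(-1 + -2)(5)| = 7.5 cm
5–7 s: |½(-2 + 0)(2)| = 2 cm
7–10 s: |½(0 + 1)(3)| = 1.5 cm
10–11 s: v = 0 at t = 10.2 s; triangle areas 0.1 + 1.6 = 1.7 cm
11–14 s: v = 0 at t = 89/7 s; triangle areas 24/7 + 27/14 = 75/14 cm
Total distance = 632/35 cm

632/35 cm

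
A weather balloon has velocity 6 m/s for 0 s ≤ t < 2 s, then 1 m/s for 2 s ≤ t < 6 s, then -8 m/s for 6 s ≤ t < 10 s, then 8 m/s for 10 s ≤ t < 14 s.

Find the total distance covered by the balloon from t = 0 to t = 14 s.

Distance (not displacement) is the total path length: add the absolute areas under v-t.
0–2 s: |6| × 2 = 12 m
2–6 s: |1| × 4 = 4 m
6–10 s: |-8| × 4 = 32 m
10–14 s: |8| × 4 = 32 m
Total distance = 80 m

80 m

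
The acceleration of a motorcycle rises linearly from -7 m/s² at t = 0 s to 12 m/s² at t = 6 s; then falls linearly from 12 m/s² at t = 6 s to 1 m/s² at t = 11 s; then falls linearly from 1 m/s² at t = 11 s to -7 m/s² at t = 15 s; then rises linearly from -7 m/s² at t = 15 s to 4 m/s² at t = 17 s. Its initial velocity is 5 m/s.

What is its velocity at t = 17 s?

Δv equals the area under the a-t graph; then v = v₀ + Δv.
0–6 s: ½(-7 + 12)(6) = 15 m/s
6–11 s: ½(12 + 1)(5) = 32.5 m/s
11–15 s: ½(1 + -7)(4) = -12 m/s
15–17 s: ½(-7 + 4)(2) = -3 m/s
Δv = 32.5 m/s, so v(17) = 5 + (32.5) = 37.5 m/s.

37.5 m/s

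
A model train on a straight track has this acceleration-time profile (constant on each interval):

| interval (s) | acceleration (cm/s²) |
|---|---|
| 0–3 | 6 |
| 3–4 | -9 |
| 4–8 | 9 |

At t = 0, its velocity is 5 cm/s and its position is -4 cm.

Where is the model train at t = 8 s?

184.5 cm

On each constant-a segment, Δv = aΔt and Δx = v₀Δt + ½aΔt²; chain segment to segment.
0–3 s: v starts 5 cm/s; Δx = 5·3 + ½·6·3² = 42 cm; v ends 23 cm/s.
3–4 s: v starts 23 cm/s; Δx = 23·1 + ½·-9·1² = 18.5 cm; v ends 14 cm/s.
4–8 s: v starts 14 cm/s; Δx = 14·4 + ½·9·4² = 128 cm; v ends 50 cm/s.
x(8) = -4 + Σ Δx = 184.5 cm.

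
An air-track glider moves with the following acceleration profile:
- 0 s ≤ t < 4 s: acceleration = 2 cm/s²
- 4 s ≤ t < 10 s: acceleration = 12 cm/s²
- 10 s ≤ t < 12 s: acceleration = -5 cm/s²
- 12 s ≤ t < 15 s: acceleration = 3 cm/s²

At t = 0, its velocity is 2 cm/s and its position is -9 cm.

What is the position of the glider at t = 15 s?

674.5 cm

On each constant-a segment, Δv = aΔt and Δx = v₀Δt + ½aΔt²; chain segment to segment.
0–4 s: v starts 2 cm/s; Δx = 2·4 + ½·2·4² = 24 cm; v ends 10 cm/s.
4–10 s: v starts 10 cm/s; Δx = 10·6 + ½·12·6² = 276 cm; v ends 82 cm/s.
10–12 s: v starts 82 cm/s; Δx = 82·2 + ½·-5·2² = 154 cm; v ends 72 cm/s.
12–15 s: v starts 72 cm/s; Δx = 72·3 + ½·3·3² = 229.5 cm; v ends 81 cm/s.
x(15) = -9 + Σ Δx = 674.5 cm.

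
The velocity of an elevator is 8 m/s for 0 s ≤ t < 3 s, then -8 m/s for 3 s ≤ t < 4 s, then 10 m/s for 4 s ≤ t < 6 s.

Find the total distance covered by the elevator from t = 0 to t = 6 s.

Distance (not displacement) is the total path length: add the absolute areas under v-t.
0–3 s: |8| × 3 = 24 m
3–4 s: |-8| × 1 = 8 m
4–6 s: |10| × 2 = 20 m
Total distance = 52 m

52 m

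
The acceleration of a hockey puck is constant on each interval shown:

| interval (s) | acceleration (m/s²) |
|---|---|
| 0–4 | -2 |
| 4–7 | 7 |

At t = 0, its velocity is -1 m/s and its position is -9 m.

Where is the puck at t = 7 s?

On each constant-a segment, Δv = aΔt and Δx = v₀Δt + ½aΔt²; chain segment to segment.
0–4 s: v starts -1 m/s; Δx = -1·4 + ½·-2·4² = -20 m; v ends -9 m/s.
4–7 s: v starts -9 m/s; Δx = -9·3 + ½·7·3² = 4.5 m; v ends 12 m/s.
x(7) = -9 + Σ Δx = -24.5 m.

-24.5 m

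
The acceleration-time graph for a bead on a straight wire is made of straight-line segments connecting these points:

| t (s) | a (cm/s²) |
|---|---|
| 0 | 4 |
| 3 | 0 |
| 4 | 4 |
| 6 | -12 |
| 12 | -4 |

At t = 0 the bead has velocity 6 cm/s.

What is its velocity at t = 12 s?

-42 cm/s

Δv equals the area under the a-t graph; then v = v₀ + Δv.
0–3 s: ½(4 + 0)(3) = 6 cm/s
3–4 s: ½(0 + 4)(1) = 2 cm/s
4–6 s: ½(4 + -12)(2) = -8 cm/s
6–12 s: ½(-12 + -4)(6) = -48 cm/s
Δv = -48 cm/s, so v(12) = 6 + (-48) = -42 cm/s.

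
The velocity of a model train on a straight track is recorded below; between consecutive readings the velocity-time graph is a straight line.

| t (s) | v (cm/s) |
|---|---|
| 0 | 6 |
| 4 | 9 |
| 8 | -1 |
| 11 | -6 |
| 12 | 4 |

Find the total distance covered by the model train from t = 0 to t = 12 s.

Total distance travelled is ∫|v| dt — sum the magnitudes of each area piece.
0–4 s: |½(6 + 9)(4)| = 30 cm
4–8 s: v = 0 at t = 7.6 s; triangle areas 16.2 + 0.2 = 16.4 cm
8–11 s: |½(-1 + -6)(3)| = 10.5 cm
11–12 s: v = 0 at t = 11.6 s; triangle areas 1.8 + 0.8 = 2.6 cm
Total distance = 59.5 cm

59.5 cm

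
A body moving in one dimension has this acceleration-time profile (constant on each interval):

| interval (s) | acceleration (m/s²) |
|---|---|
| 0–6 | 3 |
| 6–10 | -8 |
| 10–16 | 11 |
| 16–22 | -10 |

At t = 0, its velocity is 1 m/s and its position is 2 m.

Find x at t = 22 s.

On each constant-a segment, Δv = aΔt and Δx = v₀Δt + ½aΔt²; chain segment to segment.
0–6 s: v starts 1 m/s; Δx = 1·6 + ½·3·6² = 60 m; v ends 19 m/s.
6–10 s: v starts 19 m/s; Δx = 19·4 + ½·-8·4² = 12 m; v ends -13 m/s.
10–16 s: v starts -13 m/s; Δx = -13·6 + ½·11·6² = 120 m; v ends 53 m/s.
16–22 s: v starts 53 m/s; Δx = 53·6 + ½·-10·6² = 138 m; v ends -7 m/s.
x(22) = 2 + Σ Δx = 332 m.

332 m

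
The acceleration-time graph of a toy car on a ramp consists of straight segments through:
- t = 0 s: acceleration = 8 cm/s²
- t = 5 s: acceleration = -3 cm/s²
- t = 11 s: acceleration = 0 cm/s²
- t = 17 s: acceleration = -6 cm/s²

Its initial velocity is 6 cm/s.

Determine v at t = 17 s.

-8.5 cm/s

Δv equals the area under the a-t graph; then v = v₀ + Δv.
0–5 s: ½(8 + -3)(5) = 12.5 cm/s
5–11 s: ½(-3 + 0)(6) = -9 cm/s
11–17 s: ½(0 + -6)(6) = -18 cm/s
Δv = -14.5 cm/s, so v(17) = 6 + (-14.5) = -8.5 cm/s.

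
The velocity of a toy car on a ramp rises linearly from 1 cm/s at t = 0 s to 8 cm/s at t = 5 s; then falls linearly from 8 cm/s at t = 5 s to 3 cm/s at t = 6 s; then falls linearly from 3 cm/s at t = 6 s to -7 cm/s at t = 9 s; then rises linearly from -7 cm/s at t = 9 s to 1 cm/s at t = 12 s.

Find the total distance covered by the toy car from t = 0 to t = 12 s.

46.075 cm

Distance (not displacement) is the total path length: add the absolute areas under v-t.
0–5 s: |½(1 + 8)(5)| = 22.5 cm
5–6 s: |½(8 + 3)(1)| = 5.5 cm
6–9 s: v = 0 at t = 6.9 s; triangle areas 1.35 + 7.35 = 8.7 cm
9–12 s: v = 0 at t = 11.625 s; triangle areas 9.1875 + 0.1875 = 9.375 cm
Total distance = 46.075 cm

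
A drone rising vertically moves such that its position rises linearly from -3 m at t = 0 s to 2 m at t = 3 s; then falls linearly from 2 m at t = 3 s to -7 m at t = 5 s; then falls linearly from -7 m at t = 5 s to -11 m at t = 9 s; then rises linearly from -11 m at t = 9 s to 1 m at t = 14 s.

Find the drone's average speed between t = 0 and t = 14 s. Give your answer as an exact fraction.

Average speed = (total path length)/(elapsed time); on a piecewise-linear x-t graph the path length is Σ|Δx|.
0–3 s: |Δx| = |2 − -3| = 5 m
3–5 s: |Δx| = |-7 − 2| = 9 m
5–9 s: |Δx| = |-11 − -7| = 4 m
9–14 s: |Δx| = |1 − -11| = 12 m
Total path = 30 m; average speed = 30/14 = 15/7 m/s.

15/7 m/s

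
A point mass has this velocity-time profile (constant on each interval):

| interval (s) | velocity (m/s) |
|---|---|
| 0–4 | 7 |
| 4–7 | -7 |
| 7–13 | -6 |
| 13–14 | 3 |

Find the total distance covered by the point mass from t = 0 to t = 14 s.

Distance (not displacement) is the total path length: add the absolute areas under v-t.
0–4 s: |7| × 4 = 28 m
4–7 s: |-7| × 3 = 21 m
7–13 s: |-6| × 6 = 36 m
13–14 s: |3| × 1 = 3 m
Total distance = 88 m

88 m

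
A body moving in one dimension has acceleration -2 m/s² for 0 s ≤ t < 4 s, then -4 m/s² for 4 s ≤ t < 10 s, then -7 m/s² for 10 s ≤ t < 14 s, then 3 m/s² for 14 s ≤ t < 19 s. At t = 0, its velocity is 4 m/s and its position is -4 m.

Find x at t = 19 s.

-510.5 m

On each constant-a segment, Δv = aΔt and Δx = v₀Δt + ½aΔt²; chain segment to segment.
0–4 s: v starts 4 m/s; Δx = 4·4 + ½·-2·4² = 0 m; v ends -4 m/s.
4–10 s: v starts -4 m/s; Δx = -4·6 + ½·-4·6² = -96 m; v ends -28 m/s.
10–14 s: v starts -28 m/s; Δx = -28·4 + ½·-7·4² = -168 m; v ends -56 m/s.
14–19 s: v starts -56 m/s; Δx = -56·5 + ½·3·5² = -242.5 m; v ends -41 m/s.
x(19) = -4 + Σ Δx = -510.5 m.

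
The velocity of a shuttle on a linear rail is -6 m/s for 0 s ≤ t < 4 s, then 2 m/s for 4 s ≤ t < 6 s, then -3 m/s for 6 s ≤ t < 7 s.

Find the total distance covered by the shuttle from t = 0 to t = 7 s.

31 m

Distance (not displacement) is the total path length: add the absolute areas under v-t.
0–4 s: |-6| × 4 = 24 m
4–6 s: |2| × 2 = 4 m
6–7 s: |-3| × 1 = 3 m
Total distance = 31 m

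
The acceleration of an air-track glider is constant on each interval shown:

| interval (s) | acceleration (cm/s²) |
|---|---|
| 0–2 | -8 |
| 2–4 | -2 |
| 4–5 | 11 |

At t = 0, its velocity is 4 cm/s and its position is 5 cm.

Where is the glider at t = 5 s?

On each constant-a segment, Δv = aΔt and Δx = v₀Δt + ½aΔt²; chain segment to segment.
0–2 s: v starts 4 cm/s; Δx = 4·2 + ½·-8·2² = -8 cm; v ends -12 cm/s.
2–4 s: v starts -12 cm/s; Δx = -12·2 + ½·-2·2² = -28 cm; v ends -16 cm/s.
4–5 s: v starts -16 cm/s; Δx = -16·1 + ½·11·1² = -10.5 cm; v ends -5 cm/s.
x(5) = 5 + Σ Δx = -41.5 cm.

-41.5 cm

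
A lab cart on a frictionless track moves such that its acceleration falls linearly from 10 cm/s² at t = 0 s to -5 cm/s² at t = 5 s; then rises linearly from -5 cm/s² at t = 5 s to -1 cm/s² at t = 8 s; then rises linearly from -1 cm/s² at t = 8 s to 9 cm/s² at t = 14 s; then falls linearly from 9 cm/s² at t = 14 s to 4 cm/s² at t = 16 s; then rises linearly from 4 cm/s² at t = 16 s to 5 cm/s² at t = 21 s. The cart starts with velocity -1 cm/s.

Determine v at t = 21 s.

62 cm/s

Δv equals the area under the a-t graph; then v = v₀ + Δv.
0–5 s: ½(10 + -5)(5) = 12.5 cm/s
5–8 s: ½(-5 + -1)(3) = -9 cm/s
8–14 s: ½(-1 + 9)(6) = 24 cm/s
14–16 s: ½(9 + 4)(2) = 13 cm/s
16–21 s: ½(4 + 5)(5) = 22.5 cm/s
Δv = 63 cm/s, so v(21) = -1 + (63) = 62 cm/s.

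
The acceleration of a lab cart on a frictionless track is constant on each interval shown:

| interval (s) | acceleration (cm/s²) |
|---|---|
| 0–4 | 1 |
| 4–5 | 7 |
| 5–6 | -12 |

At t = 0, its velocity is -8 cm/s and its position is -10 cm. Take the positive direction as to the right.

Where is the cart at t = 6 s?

On each constant-a segment, Δv = aΔt and Δx = v₀Δt + ½aΔt²; chain segment to segment.
0–4 s: v starts -8 cm/s; Δx = -8·4 + ½·1·4² = -24 cm; v ends -4 cm/s.
4–5 s: v starts -4 cm/s; Δx = -4·1 + ½·7·1² = -0.5 cm; v ends 3 cm/s.
5–6 s: v starts 3 cm/s; Δx = 3·1 + ½·-12·1² = -3 cm; v ends -9 cm/s.
x(6) = -10 + Σ Δx = -37.5 cm.

-37.5 cm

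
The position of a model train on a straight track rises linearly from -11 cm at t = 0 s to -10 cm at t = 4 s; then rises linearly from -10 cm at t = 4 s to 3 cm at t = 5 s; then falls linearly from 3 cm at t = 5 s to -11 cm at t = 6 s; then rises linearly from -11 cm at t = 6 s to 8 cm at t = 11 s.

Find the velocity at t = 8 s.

3.8 cm/s

Velocity is the slope of the x-t graph on 6–11 s: (8 − -11)/(11 − 6) = 3.8 cm/s.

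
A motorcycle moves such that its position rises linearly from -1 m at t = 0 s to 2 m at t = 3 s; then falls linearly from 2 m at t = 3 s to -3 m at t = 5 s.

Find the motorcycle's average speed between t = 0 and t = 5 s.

1.6 m/s

Average speed = (total path length)/(elapsed time); on a piecewise-linear x-t graph the path length is Σ|Δx|.
0–3 s: |Δx| = |2 − -1| = 3 m
3–5 s: |Δx| = |-3 − 2| = 5 m
Total path = 8 m; average speed = 8/5 = 1.6 m/s.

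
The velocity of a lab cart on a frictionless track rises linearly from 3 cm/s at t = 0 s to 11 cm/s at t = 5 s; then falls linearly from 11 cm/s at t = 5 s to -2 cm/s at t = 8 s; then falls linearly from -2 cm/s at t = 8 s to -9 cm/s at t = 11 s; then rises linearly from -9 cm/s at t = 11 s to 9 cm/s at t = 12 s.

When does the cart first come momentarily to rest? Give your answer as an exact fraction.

v changes sign on 5–8 s (from 11 to -2); the graph is linear there, so v = 0 at t = 5 + (-11)·(8 − 5)/(-2 − 11) = 98/13 s.

t = 98/13 s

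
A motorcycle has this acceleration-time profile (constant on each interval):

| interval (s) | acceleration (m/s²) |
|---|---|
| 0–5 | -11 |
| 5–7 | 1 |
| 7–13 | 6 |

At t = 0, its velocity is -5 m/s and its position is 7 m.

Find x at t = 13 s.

-513.5 m

On each constant-a segment, Δv = aΔt and Δx = v₀Δt + ½aΔt²; chain segment to segment.
0–5 s: v starts -5 m/s; Δx = -5·5 + ½·-11·5² = -162.5 m; v ends -60 m/s.
5–7 s: v starts -60 m/s; Δx = -60·2 + ½·1·2² = -118 m; v ends -58 m/s.
7–13 s: v starts -58 m/s; Δx = -58·6 + ½·6·6² = -240 m; v ends -22 m/s.
x(13) = 7 + Σ Δx = -513.5 m.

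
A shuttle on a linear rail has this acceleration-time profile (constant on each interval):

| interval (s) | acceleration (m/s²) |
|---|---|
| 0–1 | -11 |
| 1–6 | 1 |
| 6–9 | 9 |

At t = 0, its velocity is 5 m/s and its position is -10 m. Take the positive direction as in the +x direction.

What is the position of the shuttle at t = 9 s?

On each constant-a segment, Δv = aΔt and Δx = v₀Δt + ½aΔt²; chain segment to segment.
0–1 s: v starts 5 m/s; Δx = 5·1 + ½·-11·1² = -0.5 m; v ends -6 m/s.
1–6 s: v starts -6 m/s; Δx = -6·5 + ½·1·5² = -17.5 m; v ends -1 m/s.
6–9 s: v starts -1 m/s; Δx = -1·3 + ½·9·3² = 37.5 m; v ends 26 m/s.
x(9) = -10 + Σ Δx = 9.5 m.

9.5 m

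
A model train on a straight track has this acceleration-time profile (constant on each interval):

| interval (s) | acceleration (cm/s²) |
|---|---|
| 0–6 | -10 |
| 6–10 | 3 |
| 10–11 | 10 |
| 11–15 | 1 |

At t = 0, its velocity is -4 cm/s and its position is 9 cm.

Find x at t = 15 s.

On each constant-a segment, Δv = aΔt and Δx = v₀Δt + ½aΔt²; chain segment to segment.
0–6 s: v starts -4 cm/s; Δx = -4·6 + ½·-10·6² = -204 cm; v ends -64 cm/s.
6–10 s: v starts -64 cm/s; Δx = -64·4 + ½·3·4² = -232 cm; v ends -52 cm/s.
10–11 s: v starts -52 cm/s; Δx = -52·1 + ½·10·1² = -47 cm; v ends -42 cm/s.
11–15 s: v starts -42 cm/s; Δx = -42·4 + ½·1·4² = -160 cm; v ends -38 cm/s.
x(15) = 9 + Σ Δx = -634 cm.

-634 cm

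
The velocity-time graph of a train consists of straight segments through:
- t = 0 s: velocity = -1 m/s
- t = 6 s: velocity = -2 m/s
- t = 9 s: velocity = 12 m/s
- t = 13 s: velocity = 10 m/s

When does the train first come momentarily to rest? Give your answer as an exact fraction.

t = 45/7 s

v changes sign on 6–9 s (from -2 to 12); the graph is linear there, so v = 0 at t = 6 + (2)·(9 − 6)/(12 − -2) = 45/7 s.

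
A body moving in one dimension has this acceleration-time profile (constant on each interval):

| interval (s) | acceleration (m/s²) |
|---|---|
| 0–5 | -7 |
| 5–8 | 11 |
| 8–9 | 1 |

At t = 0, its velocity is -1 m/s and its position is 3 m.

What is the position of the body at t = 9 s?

On each constant-a segment, Δv = aΔt and Δx = v₀Δt + ½aΔt²; chain segment to segment.
0–5 s: v starts -1 m/s; Δx = -1·5 + ½·-7·5² = -92.5 m; v ends -36 m/s.
5–8 s: v starts -36 m/s; Δx = -36·3 + ½·11·3² = -58.5 m; v ends -3 m/s.
8–9 s: v starts -3 m/s; Δx = -3·1 + ½·1·1² = -2.5 m; v ends -2 m/s.
x(9) = 3 + Σ Δx = -150.5 m.

-150.5 m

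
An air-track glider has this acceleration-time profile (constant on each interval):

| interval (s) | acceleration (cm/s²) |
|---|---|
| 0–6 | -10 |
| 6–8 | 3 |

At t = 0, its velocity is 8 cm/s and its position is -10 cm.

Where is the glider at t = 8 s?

-240 cm

On each constant-a segment, Δv = aΔt and Δx = v₀Δt + ½aΔt²; chain segment to segment.
0–6 s: v starts 8 cm/s; Δx = 8·6 + ½·-10·6² = -132 cm; v ends -52 cm/s.
6–8 s: v starts -52 cm/s; Δx = -52·2 + ½·3·2² = -98 cm; v ends -46 cm/s.
x(8) = -10 + Σ Δx = -240 cm.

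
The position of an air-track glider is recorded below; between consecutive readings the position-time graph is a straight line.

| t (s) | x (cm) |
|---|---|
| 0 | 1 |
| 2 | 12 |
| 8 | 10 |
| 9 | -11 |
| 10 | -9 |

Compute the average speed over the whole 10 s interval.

Average speed = (total path length)/(elapsed time); on a piecewise-linear x-t graph the path length is Σ|Δx|.
0–2 s: |Δx| = |12 − 1| = 11 cm
2–8 s: |Δx| = |10 − 12| = 2 cm
8–9 s: |Δx| = |-11 − 10| = 21 cm
9–10 s: |Δx| = |-9 − -11| = 2 cm
Total path = 36 cm; average speed = 36/10 = 3.6 cm/s.

3.6 cm/s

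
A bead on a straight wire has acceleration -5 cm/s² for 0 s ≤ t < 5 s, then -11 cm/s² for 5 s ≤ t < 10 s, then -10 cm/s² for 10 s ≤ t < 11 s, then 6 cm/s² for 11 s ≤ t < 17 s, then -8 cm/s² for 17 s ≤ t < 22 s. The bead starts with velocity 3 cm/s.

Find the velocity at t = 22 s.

-91 cm/s

Δv equals the area under the a-t graph; then v = v₀ + Δv.
0–5 s: -5 × 5 = -25 cm/s
5–10 s: -11 × 5 = -55 cm/s
10–11 s: -10 × 1 = -10 cm/s
11–17 s: 6 × 6 = 36 cm/s
17–22 s: -8 × 5 = -40 cm/s
Δv = -94 cm/s, so v(22) = 3 + (-94) = -91 cm/s.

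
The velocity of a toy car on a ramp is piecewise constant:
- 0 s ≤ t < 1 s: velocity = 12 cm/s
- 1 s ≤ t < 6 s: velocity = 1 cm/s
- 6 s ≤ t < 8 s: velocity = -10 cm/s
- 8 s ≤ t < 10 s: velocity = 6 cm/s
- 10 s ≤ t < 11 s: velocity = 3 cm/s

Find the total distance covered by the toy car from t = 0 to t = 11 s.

Total distance travelled is ∫|v| dt — sum the magnitudes of each area piece.
0–1 s: |12| × 1 = 12 cm
1–6 s: |1| × 5 = 5 cm
6–8 s: |-10| × 2 = 20 cm
8–10 s: |6| × 2 = 12 cm
10–11 s: |3| × 1 = 3 cm
Total distance = 52 cm

52 cm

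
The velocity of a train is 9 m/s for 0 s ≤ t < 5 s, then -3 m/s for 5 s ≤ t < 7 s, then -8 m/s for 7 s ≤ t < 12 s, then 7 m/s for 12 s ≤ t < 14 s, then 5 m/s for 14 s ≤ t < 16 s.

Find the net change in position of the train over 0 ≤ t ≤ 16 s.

Net displacement equals the area under the velocity-time graph (areas below the axis count negative).
0–5 s: 9 × 5 = 45 m
5–7 s: -3 × 2 = -6 m
7–12 s: -8 × 5 = -40 m
12–14 s: 7 × 2 = 14 m
14–16 s: 5 × 2 = 10 m
Net displacement = 23 m

23 m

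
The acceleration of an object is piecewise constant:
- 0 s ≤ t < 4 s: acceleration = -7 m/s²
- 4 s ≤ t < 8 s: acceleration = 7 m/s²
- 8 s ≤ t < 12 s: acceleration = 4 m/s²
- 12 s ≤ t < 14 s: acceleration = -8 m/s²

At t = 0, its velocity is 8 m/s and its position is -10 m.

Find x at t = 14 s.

On each constant-a segment, Δv = aΔt and Δx = v₀Δt + ½aΔt²; chain segment to segment.
0–4 s: v starts 8 m/s; Δx = 8·4 + ½·-7·4² = -24 m; v ends -20 m/s.
4–8 s: v starts -20 m/s; Δx = -20·4 + ½·7·4² = -24 m; v ends 8 m/s.
8–12 s: v starts 8 m/s; Δx = 8·4 + ½·4·4² = 64 m; v ends 24 m/s.
12–14 s: v starts 24 m/s; Δx = 24·2 + ½·-8·2² = 32 m; v ends 8 m/s.
x(14) = -10 + Σ Δx = 38 m.

38 m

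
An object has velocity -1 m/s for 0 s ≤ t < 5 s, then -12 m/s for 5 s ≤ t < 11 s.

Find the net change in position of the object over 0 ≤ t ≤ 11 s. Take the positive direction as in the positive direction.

-77 m

Net displacement equals the area under the velocity-time graph (areas below the axis count negative).
0–5 s: -1 × 5 = -5 m
5–11 s: -12 × 6 = -72 m
Net displacement = -77 m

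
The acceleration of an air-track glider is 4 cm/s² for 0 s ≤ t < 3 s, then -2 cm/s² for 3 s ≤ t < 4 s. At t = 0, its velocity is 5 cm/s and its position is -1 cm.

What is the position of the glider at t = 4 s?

48 cm

On each constant-a segment, Δv = aΔt and Δx = v₀Δt + ½aΔt²; chain segment to segment.
0–3 s: v starts 5 cm/s; Δx = 5·3 + ½·4·3² = 33 cm; v ends 17 cm/s.
3–4 s: v starts 17 cm/s; Δx = 17·1 + ½·-2·1² = 16 cm; v ends 15 cm/s.
x(4) = -1 + Σ Δx = 48 cm.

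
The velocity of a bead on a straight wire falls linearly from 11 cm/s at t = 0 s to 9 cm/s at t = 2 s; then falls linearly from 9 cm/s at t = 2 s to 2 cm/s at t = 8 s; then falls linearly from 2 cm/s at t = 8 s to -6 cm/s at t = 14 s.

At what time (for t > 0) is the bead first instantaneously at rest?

v changes sign on 8–14 s (from 2 to -6); the graph is linear there, so v = 0 at t = 8 + (-2)·(14 − 8)/(-6 − 2) = 9.5 s.

t = 9.5 s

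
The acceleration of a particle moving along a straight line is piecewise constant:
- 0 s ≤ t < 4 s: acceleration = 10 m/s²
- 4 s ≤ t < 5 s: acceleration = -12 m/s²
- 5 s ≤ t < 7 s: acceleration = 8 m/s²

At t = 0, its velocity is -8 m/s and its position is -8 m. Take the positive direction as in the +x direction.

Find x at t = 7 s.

122 m

On each constant-a segment, Δv = aΔt and Δx = v₀Δt + ½aΔt²; chain segment to segment.
0–4 s: v starts -8 m/s; Δx = -8·4 + ½·10·4² = 48 m; v ends 32 m/s.
4–5 s: v starts 32 m/s; Δx = 32·1 + ½·-12·1² = 26 m; v ends 20 m/s.
5–7 s: v starts 20 m/s; Δx = 20·2 + ½·8·2² = 56 m; v ends 36 m/s.
x(7) = -8 + Σ Δx = 122 m.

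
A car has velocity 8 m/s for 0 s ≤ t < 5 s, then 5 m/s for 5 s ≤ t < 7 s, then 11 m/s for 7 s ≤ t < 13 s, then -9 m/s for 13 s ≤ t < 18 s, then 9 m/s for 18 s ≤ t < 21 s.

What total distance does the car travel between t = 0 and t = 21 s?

188 m

Distance (not displacement) is the total path length: add the absolute areas under v-t.
0–5 s: |8| × 5 = 40 m
5–7 s: |5| × 2 = 10 m
7–13 s: |11| × 6 = 66 m
13–18 s: |-9| × 5 = 45 m
18–21 s: |9| × 3 = 27 m
Total distance = 188 m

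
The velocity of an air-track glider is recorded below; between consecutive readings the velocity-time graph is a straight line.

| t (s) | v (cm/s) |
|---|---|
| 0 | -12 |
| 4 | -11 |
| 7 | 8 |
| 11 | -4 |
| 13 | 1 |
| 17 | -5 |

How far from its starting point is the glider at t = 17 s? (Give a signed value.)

-53.5 cm

Displacement is the signed area under the v-t curve.
0–4 s: ½(-12 + -11)(4) = -46 cm
4–7 s: ½(-11 + 8)(3) = -4.5 cm
7–11 s: ½(8 + -4)(4) = 8 cm
11–13 s: ½(-4 + 1)(2) = -3 cm
13–17 s: ½(1 + -5)(4) = -8 cm
Net displacement = -53.5 cm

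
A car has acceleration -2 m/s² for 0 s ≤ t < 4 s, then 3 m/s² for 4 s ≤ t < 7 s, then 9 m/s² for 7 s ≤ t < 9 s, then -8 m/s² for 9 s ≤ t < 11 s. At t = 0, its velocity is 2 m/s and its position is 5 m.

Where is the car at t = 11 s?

On each constant-a segment, Δv = aΔt and Δx = v₀Δt + ½aΔt²; chain segment to segment.
0–4 s: v starts 2 m/s; Δx = 2·4 + ½·-2·4² = -8 m; v ends -6 m/s.
4–7 s: v starts -6 m/s; Δx = -6·3 + ½·3·3² = -4.5 m; v ends 3 m/s.
7–9 s: v starts 3 m/s; Δx = 3·2 + ½·9·2² = 24 m; v ends 21 m/s.
9–11 s: v starts 21 m/s; Δx = 21·2 + ½·-8·2² = 26 m; v ends 5 m/s.
x(11) = 5 + Σ Δx = 42.5 m.

42.5 m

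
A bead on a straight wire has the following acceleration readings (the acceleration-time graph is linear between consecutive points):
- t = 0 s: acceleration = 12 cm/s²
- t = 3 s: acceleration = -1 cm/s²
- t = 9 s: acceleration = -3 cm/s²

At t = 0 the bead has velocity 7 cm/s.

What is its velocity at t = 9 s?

11.5 cm/s

Δv equals the area under the a-t graph; then v = v₀ + Δv.
0–3 s: ½(12 + -1)(3) = 16.5 cm/s
3–9 s: ½(-1 + -3)(6) = -12 cm/s
Δv = 4.5 cm/s, so v(9) = 7 + (4.5) = 11.5 cm/s.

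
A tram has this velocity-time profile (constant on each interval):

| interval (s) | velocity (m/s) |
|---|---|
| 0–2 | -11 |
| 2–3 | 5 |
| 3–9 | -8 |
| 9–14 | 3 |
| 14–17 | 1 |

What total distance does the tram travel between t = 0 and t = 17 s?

Total distance travelled is ∫|v| dt — sum the magnitudes of each area piece.
0–2 s: |-11| × 2 = 22 m
2–3 s: |5| × 1 = 5 m
3–9 s: |-8| × 6 = 48 m
9–14 s: |3| × 5 = 15 m
14–17 s: |1| × 3 = 3 m
Total distance = 93 m

93 m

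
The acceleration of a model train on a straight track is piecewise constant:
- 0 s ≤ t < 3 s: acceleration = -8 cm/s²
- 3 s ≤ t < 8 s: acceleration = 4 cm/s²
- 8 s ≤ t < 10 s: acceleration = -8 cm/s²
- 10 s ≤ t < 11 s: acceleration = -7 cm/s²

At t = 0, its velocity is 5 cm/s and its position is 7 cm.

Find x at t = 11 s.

-91.5 cm

On each constant-a segment, Δv = aΔt and Δx = v₀Δt + ½aΔt²; chain segment to segment.
0–3 s: v starts 5 cm/s; Δx = 5·3 + ½·-8·3² = -21 cm; v ends -19 cm/s.
3–8 s: v starts -19 cm/s; Δx = -19·5 + ½·4·5² = -45 cm; v ends 1 cm/s.
8–10 s: v starts 1 cm/s; Δx = 1·2 + ½·-8·2² = -14 cm; v ends -15 cm/s.
10–11 s: v starts -15 cm/s; Δx = -15·1 + ½·-7·1² = -18.5 cm; v ends -22 cm/s.
x(11) = 7 + Σ Δx = -91.5 cm.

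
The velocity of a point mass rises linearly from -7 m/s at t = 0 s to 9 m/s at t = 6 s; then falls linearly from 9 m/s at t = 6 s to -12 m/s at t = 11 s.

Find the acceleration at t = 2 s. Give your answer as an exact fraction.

8/3 m/s²

Acceleration is the slope of the v-t graph on 0–6 s: (9 − -7)/(6 − 0) = 8/3 m/s².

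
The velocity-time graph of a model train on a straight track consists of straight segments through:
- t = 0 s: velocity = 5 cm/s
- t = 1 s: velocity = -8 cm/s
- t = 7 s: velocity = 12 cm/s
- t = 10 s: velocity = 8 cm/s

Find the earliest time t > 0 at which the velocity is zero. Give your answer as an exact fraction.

t = 5/13 s

v changes sign on 0–1 s (from 5 to -8); the graph is linear there, so v = 0 at t = 0 + (-5)·(1 − 0)/(-8 − 5) = 5/13 s.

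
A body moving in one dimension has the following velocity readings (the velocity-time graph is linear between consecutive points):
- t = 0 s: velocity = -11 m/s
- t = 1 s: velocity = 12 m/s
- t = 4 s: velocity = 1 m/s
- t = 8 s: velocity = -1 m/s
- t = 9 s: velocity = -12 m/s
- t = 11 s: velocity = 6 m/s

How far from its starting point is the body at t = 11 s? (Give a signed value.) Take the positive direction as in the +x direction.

Displacement is the signed area under the v-t curve.
0–1 s: ½(-11 + 12)(1) = 0.5 m
1–4 s: ½(12 + 1)(3) = 19.5 m
4–8 s: ½(1 + -1)(4) = 0 m
8–9 s: ½(-1 + -12)(1) = -6.5 m
9–11 s: ½(-12 + 6)(2) = -6 m
Net displacement = 7.5 m

7.5 m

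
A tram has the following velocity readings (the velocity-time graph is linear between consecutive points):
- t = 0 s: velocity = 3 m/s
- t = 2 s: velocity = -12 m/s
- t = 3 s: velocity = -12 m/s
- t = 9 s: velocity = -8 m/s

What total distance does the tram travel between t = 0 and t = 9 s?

Distance (not displacement) is the total path length: add the absolute areas under v-t.
0–2 s: v = 0 at t = 0.4 s; triangle areas 0.6 + 9.6 = 10.2 m
2–3 s: |-12| × 1 = 12 m
3–9 s: |½(-12 + -8)(6)| = 60 m
Total distance = 82.2 m

82.2 m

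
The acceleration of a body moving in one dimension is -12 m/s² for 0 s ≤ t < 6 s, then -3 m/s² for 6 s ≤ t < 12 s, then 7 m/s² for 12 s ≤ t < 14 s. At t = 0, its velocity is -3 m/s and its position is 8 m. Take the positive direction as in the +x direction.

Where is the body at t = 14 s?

-902 m

On each constant-a segment, Δv = aΔt and Δx = v₀Δt + ½aΔt²; chain segment to segment.
0–6 s: v starts -3 m/s; Δx = -3·6 + ½·-12·6² = -234 m; v ends -75 m/s.
6–12 s: v starts -75 m/s; Δx = -75·6 + ½·-3·6² = -504 m; v ends -93 m/s.
12–14 s: v starts -93 m/s; Δx = -93·2 + ½·7·2² = -172 m; v ends -79 m/s.
x(14) = 8 + Σ Δx = -902 m.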